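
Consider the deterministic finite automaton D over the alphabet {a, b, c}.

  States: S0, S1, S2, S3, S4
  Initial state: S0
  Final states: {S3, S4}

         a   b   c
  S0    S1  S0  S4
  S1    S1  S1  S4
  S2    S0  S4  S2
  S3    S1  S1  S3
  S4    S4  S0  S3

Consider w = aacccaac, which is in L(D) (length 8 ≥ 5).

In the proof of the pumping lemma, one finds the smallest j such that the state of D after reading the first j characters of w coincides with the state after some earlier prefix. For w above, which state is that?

Run of D on w = a a c c c a a c:
  step 0: S0  (start)
  step 1: S1  (read a: S0→S1)
  step 2: S1  (read a: S1→S1)   ← first repeat (S1 seen earlier)
  step 3: S4  (read c: S1→S4)
  step 4: S3  (read c: S4→S3)
  step 5: S3  (read c: S3→S3)
  step 6: S1  (read a: S3→S1)
  step 7: S1  (read a: S1→S1)
  step 8: S4  (read c: S1→S4)

The earliest repeat is at step j = 2: D is in S1, which it already visited at step i = 1.

S1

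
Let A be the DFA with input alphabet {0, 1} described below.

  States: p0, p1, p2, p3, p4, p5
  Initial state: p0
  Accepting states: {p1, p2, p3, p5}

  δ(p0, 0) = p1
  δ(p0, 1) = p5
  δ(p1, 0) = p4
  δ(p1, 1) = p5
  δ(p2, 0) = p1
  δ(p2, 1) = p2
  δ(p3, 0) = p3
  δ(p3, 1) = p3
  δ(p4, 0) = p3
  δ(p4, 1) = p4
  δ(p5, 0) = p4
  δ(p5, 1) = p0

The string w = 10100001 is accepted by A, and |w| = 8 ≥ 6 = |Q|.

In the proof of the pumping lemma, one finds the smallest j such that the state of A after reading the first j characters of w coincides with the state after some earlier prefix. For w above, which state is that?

p4

State sequence: p0 -1-> p5 -0-> p4 -1-> p4 -0-> p3 -0-> p3 -0-> p3 -0-> p3 -1-> p3
First repeat at step 3: p4 was already visited.

The earliest repeat is at step j = 3: A is in p4, which it already visited at step i = 2.
Since A has 6 states, any run of length ≥ 6 visits 6+1 states, so by pigeonhole some state repeats within the first 6 steps — that repeat gives the pumpable loop.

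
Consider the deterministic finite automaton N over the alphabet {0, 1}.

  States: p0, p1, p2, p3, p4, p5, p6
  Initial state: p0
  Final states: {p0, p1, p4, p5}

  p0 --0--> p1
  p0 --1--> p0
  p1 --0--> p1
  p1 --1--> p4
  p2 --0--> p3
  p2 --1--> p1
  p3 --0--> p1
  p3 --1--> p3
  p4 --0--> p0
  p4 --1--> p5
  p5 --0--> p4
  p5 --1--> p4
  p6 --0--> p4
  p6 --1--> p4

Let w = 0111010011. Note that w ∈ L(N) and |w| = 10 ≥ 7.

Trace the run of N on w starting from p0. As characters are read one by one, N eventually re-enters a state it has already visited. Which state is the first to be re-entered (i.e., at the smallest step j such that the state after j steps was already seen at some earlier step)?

p4

Run of N on w = 0 1 1 1 0 1 0 0 1 1:
  step 0: p0  (start)
  step 1: p1  (read 0: p0→p1)
  step 2: p4  (read 1: p1→p4)
  step 3: p5  (read 1: p4→p5)
  step 4: p4  (read 1: p5→p4)   ← first repeat (p4 seen earlier)
  step 5: p0  (read 0: p4→p0)
  step 6: p0  (read 1: p0→p0)
  step 7: p1  (read 0: p0→p1)
  step 8: p1  (read 0: p1→p1)
  step 9: p4  (read 1: p1→p4)
  step 10: p5  (read 1: p4→p5)

The earliest repeat is at step j = 4: N is in p4, which it already visited at step i = 2.
With |Q| = 7, pigeonhole forces a state repeat no later than step 7; the substring read between the first and second visits to that state can be pumped.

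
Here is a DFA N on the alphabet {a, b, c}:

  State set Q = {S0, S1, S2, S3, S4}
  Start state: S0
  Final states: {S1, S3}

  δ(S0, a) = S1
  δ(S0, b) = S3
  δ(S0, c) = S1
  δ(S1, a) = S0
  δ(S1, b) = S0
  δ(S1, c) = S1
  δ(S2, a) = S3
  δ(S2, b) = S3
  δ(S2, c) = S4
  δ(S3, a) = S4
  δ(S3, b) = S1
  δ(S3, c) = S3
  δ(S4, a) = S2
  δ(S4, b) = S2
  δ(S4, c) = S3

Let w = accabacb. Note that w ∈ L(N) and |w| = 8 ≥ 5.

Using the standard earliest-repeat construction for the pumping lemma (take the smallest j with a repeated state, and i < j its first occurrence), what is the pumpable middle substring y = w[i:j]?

State sequence: S0 -a-> S1 -c-> S1 -c-> S1 -a-> S0 -b-> S3 -a-> S4 -c-> S3 -b-> S1
First repeat at step 2: S1 was already visited.

So i = 1, j = 2, giving x = w[0:1] = a, y = w[1:2] = c, z = w[2:8] = cabacb.
Check: |xy| = 2 ≤ 5 and |y| = 1 ≥ 1. Reading y takes N from S1 back to S1, so every xyⁱz is accepted.

c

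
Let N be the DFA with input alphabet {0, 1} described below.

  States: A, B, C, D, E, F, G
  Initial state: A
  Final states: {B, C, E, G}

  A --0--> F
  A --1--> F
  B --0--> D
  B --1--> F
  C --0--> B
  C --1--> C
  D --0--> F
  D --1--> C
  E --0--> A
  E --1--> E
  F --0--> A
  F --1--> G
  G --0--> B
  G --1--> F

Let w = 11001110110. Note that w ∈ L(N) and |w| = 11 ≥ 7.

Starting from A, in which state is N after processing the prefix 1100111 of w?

C

Run of N on the first 7 characters of w = 1 1 0 0 1 1 1:
  step 0: A  (start)
  step 1: F  (read 1: A→F)
  step 2: G  (read 1: F→G)
  step 3: B  (read 0: G→B)
  step 4: D  (read 0: B→D)
  step 5: C  (read 1: D→C)
  step 6: C  (read 1: C→C)
  step 7: C  (read 1: C→C)

After reading 7 characters, N is in state C.
(This kind of state-tracing is the core of the pumping-lemma construction: with 7 states, pigeonhole forces a repeat within the first 7 steps.)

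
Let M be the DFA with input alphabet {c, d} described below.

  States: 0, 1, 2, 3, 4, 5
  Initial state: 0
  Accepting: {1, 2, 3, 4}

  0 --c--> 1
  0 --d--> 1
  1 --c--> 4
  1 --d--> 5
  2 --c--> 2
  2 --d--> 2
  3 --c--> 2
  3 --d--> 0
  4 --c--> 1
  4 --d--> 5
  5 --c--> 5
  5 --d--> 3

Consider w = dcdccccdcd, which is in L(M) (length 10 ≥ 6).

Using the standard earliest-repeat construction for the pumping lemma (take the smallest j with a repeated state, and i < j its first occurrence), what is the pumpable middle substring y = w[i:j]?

State sequence: 0 -d-> 1 -c-> 4 -d-> 5 -c-> 5 -c-> 5 -c-> 5 -c-> 5 -d-> 3 -c-> 2 -d-> 2
First repeat at step 4: 5 was already visited.

So i = 3, j = 4, giving x = w[0:3] = dcd, y = w[3:4] = c, z = w[4:10] = cccdcd.
Check: |xy| = 4 ≤ 6 and |y| = 1 ≥ 1. Reading y takes M from 5 back to 5, so every xyⁱz is accepted.
With |Q| = 6, pigeonhole forces a state repeat no later than step 6; the substring read between the first and second visits to that state can be pumped.

c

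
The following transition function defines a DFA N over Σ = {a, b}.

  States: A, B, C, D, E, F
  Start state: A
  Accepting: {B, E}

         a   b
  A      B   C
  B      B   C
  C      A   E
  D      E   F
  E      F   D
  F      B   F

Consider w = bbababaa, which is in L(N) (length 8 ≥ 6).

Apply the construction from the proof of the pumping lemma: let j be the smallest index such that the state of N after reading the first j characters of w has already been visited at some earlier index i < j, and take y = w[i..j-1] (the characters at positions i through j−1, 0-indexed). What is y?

Run of N on w = b b a b a b a a:
  step 0: A  (start)
  step 1: C  (read b: A→C)
  step 2: E  (read b: C→E)
  step 3: F  (read a: E→F)
  step 4: F  (read b: F→F)   ← first repeat (F seen earlier)
  step 5: B  (read a: F→B)
  step 6: C  (read b: B→C)
  step 7: A  (read a: C→A)
  step 8: B  (read a: A→B)

So i = 3, j = 4, giving x = w[0:3] = bba, y = w[3:4] = b, z = w[4:8] = abaa.
Check: |xy| = 4 ≤ 6 and |y| = 1 ≥ 1. Reading y takes N from F back to F, so every xyⁱz is accepted.

b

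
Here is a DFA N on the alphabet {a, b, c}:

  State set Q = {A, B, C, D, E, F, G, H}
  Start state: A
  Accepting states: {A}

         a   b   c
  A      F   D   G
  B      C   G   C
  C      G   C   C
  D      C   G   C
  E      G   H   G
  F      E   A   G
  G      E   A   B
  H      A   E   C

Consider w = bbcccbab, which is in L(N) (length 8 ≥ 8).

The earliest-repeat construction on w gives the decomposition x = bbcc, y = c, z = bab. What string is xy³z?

bbcccccbab

xy^3z = bbcc·c·c·c·bab = bbcccccbab.
Reading y = c takes N from C back to C, so after x·y·y·y the machine is still in C, and z then leads to the accepting state A. Hence bbcccccbab ∈ L(N).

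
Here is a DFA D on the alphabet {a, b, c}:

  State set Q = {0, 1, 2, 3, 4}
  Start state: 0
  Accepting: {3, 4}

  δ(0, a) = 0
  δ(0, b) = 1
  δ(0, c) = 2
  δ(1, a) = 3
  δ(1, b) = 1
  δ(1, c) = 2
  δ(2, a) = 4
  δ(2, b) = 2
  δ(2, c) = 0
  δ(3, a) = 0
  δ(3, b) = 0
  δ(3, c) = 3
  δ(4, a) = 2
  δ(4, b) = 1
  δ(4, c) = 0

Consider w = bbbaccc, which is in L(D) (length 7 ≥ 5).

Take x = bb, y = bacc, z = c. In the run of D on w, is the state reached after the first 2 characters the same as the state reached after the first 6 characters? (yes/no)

no

Run of D on the first 6 characters of w = b b b a c c:
  step 0: 0  (start)
  step 1: 1  (read b: 0→1)
  step 2: 1  (read b: 1→1)
  step 3: 1  (read b: 1→1)
  step 4: 3  (read a: 1→3)
  step 5: 3  (read c: 3→3)
  step 6: 3  (read c: 3→3)

After x (step 2): 1. After xy (step 6): 3.
They differ (1 ≠ 3), so y is not a cycle from the state after x; this split is not the one the pumping-lemma construction produces, and pumping y need not keep the string in L(D).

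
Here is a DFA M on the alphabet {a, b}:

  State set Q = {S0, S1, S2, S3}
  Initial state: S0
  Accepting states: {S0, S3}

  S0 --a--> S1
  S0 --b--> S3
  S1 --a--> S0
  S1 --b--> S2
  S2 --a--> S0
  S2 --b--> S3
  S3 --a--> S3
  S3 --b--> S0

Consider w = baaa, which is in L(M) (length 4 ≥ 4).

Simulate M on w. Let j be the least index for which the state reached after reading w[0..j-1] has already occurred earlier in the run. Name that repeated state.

Run of M on w = b a a a:
  step 0: S0  (start)
  step 1: S3  (read b: S0→S3)
  step 2: S3  (read a: S3→S3)   ← first repeat (S3 seen earlier)
  step 3: S3  (read a: S3→S3)
  step 4: S3  (read a: S3→S3)

The earliest repeat is at step j = 2: M is in S3, which it already visited at step i = 1.
The DFA has 4 states, so the proof of the pumping lemma guarantees a repeated state among the first 4+1 visited; the segment between the two visits is the pumpable y.

S3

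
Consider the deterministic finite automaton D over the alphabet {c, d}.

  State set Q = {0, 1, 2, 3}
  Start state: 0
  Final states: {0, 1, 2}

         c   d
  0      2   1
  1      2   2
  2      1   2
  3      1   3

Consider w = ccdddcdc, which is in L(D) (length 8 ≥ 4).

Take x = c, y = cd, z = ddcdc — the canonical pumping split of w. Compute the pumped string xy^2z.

ccdcdddcdc

xy^2z = c·cd·cd·ddcdc = ccdcdddcdc.
Reading y = cd takes D from 2 back to 2, so after x·y·y the machine is still in 2, and z then leads to the accepting state 1. Hence ccdcdddcdc ∈ L(D).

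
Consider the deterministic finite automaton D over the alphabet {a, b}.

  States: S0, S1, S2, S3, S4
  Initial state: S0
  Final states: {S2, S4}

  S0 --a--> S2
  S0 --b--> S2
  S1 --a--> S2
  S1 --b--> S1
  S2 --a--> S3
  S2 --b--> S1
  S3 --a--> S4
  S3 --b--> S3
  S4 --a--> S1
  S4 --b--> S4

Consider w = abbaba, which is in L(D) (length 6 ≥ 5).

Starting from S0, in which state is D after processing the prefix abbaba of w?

S2

Run of D on the first 6 characters of w = a b b a b a:
  step 0: S0  (start)
  step 1: S2  (read a: S0→S2)
  step 2: S1  (read b: S2→S1)
  step 3: S1  (read b: S1→S1)
  step 4: S2  (read a: S1→S2)
  step 5: S1  (read b: S2→S1)
  step 6: S2  (read a: S1→S2)

After reading 6 characters, D is in state S2.
(This kind of state-tracing is the core of the pumping-lemma construction: with 5 states, pigeonhole forces a repeat within the first 5 steps.)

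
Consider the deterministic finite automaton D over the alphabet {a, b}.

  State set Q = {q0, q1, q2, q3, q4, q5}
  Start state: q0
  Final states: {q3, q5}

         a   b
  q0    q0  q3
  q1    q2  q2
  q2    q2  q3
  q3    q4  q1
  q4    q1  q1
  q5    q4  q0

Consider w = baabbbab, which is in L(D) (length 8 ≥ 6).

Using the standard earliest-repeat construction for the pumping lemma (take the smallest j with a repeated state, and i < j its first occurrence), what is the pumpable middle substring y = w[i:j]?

Run of D on w = b a a b b b a b:
  step 0: q0  (start)
  step 1: q3  (read b: q0→q3)
  step 2: q4  (read a: q3→q4)
  step 3: q1  (read a: q4→q1)
  step 4: q2  (read b: q1→q2)
  step 5: q3  (read b: q2→q3)   ← first repeat (q3 seen earlier)
  step 6: q1  (read b: q3→q1)
  step 7: q2  (read a: q1→q2)
  step 8: q3  (read b: q2→q3)

So i = 1, j = 5, giving x = w[0:1] = b, y = w[1:5] = aabb, z = w[5:8] = bab.
Check: |xy| = 5 ≤ 6 and |y| = 4 ≥ 1. Reading y takes D from q3 back to q3, so every xyⁱz is accepted.

aabb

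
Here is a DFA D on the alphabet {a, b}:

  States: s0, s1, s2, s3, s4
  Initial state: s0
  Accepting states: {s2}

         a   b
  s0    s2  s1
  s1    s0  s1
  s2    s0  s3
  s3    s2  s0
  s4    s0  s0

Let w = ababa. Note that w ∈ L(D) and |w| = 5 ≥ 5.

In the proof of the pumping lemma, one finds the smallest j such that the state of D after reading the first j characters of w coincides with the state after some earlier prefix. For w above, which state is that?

s2

State sequence: s0 -a-> s2 -b-> s3 -a-> s2 -b-> s3 -a-> s2
First repeat at step 3: s2 was already visited.

The earliest repeat is at step j = 3: D is in s2, which it already visited at step i = 1.
The DFA has 5 states, so the proof of the pumping lemma guarantees a repeated state among the first 5+1 visited; the segment between the two visits is the pumpable y.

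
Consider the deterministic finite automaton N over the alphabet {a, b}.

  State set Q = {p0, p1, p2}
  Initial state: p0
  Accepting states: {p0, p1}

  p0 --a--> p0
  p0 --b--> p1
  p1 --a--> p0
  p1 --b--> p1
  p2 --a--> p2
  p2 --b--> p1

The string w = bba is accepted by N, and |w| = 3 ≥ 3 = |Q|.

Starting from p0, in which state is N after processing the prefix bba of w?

p0

State sequence: p0 -b-> p1 -b-> p1 -a-> p0

After reading 3 characters, N is in state p0.
(This kind of state-tracing is the core of the pumping-lemma construction: with 3 states, pigeonhole forces a repeat within the first 3 steps.)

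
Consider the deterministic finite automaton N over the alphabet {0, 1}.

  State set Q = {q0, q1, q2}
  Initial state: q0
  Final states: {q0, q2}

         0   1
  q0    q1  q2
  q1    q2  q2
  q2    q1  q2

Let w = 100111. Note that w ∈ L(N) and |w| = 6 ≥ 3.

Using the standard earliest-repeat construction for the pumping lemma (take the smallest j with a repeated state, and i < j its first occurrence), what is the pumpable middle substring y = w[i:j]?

00

Run of N on w = 1 0 0 1 1 1:
  step 0: q0  (start)
  step 1: q2  (read 1: q0→q2)
  step 2: q1  (read 0: q2→q1)
  step 3: q2  (read 0: q1→q2)   ← first repeat (q2 seen earlier)
  step 4: q2  (read 1: q2→q2)
  step 5: q2  (read 1: q2→q2)
  step 6: q2  (read 1: q2→q2)

So i = 1, j = 3, giving x = w[0:1] = 1, y = w[1:3] = 00, z = w[3:6] = 111.
Check: |xy| = 3 ≤ 3 and |y| = 2 ≥ 1. Reading y takes N from q2 back to q2, so every xyⁱz is accepted.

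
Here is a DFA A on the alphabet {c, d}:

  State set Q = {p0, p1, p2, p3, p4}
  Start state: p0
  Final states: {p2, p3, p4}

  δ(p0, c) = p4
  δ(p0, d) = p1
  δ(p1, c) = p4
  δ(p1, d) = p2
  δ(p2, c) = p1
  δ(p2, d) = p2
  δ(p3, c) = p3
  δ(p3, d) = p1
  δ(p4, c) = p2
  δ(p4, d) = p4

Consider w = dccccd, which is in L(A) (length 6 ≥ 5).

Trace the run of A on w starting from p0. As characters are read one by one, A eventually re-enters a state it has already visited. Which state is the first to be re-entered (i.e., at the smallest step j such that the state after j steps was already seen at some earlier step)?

Run of A on w = d c c c c d:
  step 0: p0  (start)
  step 1: p1  (read d: p0→p1)
  step 2: p4  (read c: p1→p4)
  step 3: p2  (read c: p4→p2)
  step 4: p1  (read c: p2→p1)   ← first repeat (p1 seen earlier)
  step 5: p4  (read c: p1→p4)
  step 6: p4  (read d: p4→p4)

The earliest repeat is at step j = 4: A is in p1, which it already visited at step i = 1.
Since A has 5 states, any run of length ≥ 5 visits 5+1 states, so by pigeonhole some state repeats within the first 5 steps — that repeat gives the pumpable loop.

p1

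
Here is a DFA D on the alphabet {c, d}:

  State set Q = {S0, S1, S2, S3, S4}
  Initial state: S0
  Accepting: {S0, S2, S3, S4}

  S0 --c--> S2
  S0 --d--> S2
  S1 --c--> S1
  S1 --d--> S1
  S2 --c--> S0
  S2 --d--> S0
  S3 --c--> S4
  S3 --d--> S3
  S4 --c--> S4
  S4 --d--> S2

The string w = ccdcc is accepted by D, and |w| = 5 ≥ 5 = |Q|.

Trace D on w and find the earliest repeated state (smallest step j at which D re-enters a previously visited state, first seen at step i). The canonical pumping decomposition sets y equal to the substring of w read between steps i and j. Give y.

Run of D on w = c c d c c:
  step 0: S0  (start)
  step 1: S2  (read c: S0→S2)
  step 2: S0  (read c: S2→S0)   ← first repeat (S0 seen earlier)
  step 3: S2  (read d: S0→S2)
  step 4: S0  (read c: S2→S0)
  step 5: S2  (read c: S0→S2)

So i = 0, j = 2, giving x = w[0:0] = ε, y = w[0:2] = cc, z = w[2:5] = dcc.
Check: |xy| = 2 ≤ 5 and |y| = 2 ≥ 1. Reading y takes D from S0 back to S0, so every xyⁱz is accepted.
Since D has 5 states, any run of length ≥ 5 visits 5+1 states, so by pigeonhole some state repeats within the first 5 steps — that repeat gives the pumpable loop.

cc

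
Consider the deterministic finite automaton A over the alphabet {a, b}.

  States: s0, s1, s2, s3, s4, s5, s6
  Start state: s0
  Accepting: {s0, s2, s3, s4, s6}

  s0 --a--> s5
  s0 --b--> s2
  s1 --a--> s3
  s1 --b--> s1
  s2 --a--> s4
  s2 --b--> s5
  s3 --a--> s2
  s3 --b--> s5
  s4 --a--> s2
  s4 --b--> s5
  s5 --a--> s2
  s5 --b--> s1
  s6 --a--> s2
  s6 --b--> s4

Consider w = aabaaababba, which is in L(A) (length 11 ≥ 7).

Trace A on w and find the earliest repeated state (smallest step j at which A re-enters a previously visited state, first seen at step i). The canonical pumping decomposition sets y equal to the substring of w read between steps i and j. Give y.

Run of A on w = a a b a a a b a b b a:
  step 0: s0  (start)
  step 1: s5  (read a: s0→s5)
  step 2: s2  (read a: s5→s2)
  step 3: s5  (read b: s2→s5)   ← first repeat (s5 seen earlier)
  step 4: s2  (read a: s5→s2)
  step 5: s4  (read a: s2→s4)
  step 6: s2  (read a: s4→s2)
  step 7: s5  (read b: s2→s5)
  step 8: s2  (read a: s5→s2)
  step 9: s5  (read b: s2→s5)
  step 10: s1  (read b: s5→s1)
  step 11: s3  (read a: s1→s3)

So i = 1, j = 3, giving x = w[0:1] = a, y = w[1:3] = ab, z = w[3:11] = aaababba.
Check: |xy| = 3 ≤ 7 and |y| = 2 ≥ 1. Reading y takes A from s5 back to s5, so every xyⁱz is accepted.

ab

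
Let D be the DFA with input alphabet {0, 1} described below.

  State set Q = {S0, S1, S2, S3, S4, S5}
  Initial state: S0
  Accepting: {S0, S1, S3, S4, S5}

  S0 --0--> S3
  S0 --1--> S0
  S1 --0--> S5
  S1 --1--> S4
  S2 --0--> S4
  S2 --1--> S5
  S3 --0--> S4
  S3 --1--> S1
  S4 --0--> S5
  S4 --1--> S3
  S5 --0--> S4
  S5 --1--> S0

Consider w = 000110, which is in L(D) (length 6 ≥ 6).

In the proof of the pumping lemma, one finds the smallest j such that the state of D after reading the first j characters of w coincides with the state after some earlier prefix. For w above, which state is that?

Run of D on w = 0 0 0 1 1 0:
  step 0: S0  (start)
  step 1: S3  (read 0: S0→S3)
  step 2: S4  (read 0: S3→S4)
  step 3: S5  (read 0: S4→S5)
  step 4: S0  (read 1: S5→S0)   ← first repeat (S0 seen earlier)
  step 5: S0  (read 1: S0→S0)
  step 6: S3  (read 0: S0→S3)

The earliest repeat is at step j = 4: D is in S0, which it already visited at step i = 0.
Pumping length from the standard proof: p = 6 (the number of states). The repeated state found above gives |xy| = j ≤ 6 and |y| = j − i ≥ 1.

S0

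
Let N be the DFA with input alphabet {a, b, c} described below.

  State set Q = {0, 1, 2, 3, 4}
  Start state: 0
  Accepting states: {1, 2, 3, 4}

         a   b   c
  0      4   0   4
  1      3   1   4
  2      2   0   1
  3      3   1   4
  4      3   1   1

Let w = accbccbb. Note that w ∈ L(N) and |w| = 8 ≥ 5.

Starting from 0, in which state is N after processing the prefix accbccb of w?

Run of N on the first 7 characters of w = a c c b c c b:
  step 0: 0  (start)
  step 1: 4  (read a: 0→4)
  step 2: 1  (read c: 4→1)
  step 3: 4  (read c: 1→4)
  step 4: 1  (read b: 4→1)
  step 5: 4  (read c: 1→4)
  step 6: 1  (read c: 4→1)
  step 7: 1  (read b: 1→1)

After reading 7 characters, N is in state 1.

1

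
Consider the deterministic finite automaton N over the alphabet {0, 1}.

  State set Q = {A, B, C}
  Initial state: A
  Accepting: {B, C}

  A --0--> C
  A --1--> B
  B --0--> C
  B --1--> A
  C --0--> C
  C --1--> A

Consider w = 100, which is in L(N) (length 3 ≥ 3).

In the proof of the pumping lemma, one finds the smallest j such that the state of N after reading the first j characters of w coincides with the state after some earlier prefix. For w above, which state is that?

C

Run of N on w = 1 0 0:
  step 0: A  (start)
  step 1: B  (read 1: A→B)
  step 2: C  (read 0: B→C)
  step 3: C  (read 0: C→C)   ← first repeat (C seen earlier)

The earliest repeat is at step j = 3: N is in C, which it already visited at step i = 2.
Pumping length from the standard proof: p = 3 (the number of states). The repeated state found above gives |xy| = j ≤ 3 and |y| = j − i ≥ 1.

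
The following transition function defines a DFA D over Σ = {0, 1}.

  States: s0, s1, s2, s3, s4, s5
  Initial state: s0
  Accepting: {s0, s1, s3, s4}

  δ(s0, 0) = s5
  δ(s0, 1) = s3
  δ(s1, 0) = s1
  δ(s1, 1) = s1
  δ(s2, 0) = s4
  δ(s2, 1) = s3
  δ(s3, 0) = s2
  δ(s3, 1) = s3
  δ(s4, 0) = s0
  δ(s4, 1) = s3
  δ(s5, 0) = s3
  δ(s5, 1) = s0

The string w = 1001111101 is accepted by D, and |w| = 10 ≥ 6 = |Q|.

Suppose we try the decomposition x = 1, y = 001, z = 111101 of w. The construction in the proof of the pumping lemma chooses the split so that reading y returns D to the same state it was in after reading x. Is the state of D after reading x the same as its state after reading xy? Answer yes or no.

yes

State sequence: s0 -1-> s3 -0-> s2 -0-> s4 -1-> s3

After x (step 1): s3. After xy (step 4): s3.
They match, so y = 001 drives D around a cycle from s3 back to itself; pumping y any number of times keeps D in s3 before reading z, and xyⁱz ∈ L(D) for every i ≥ 0.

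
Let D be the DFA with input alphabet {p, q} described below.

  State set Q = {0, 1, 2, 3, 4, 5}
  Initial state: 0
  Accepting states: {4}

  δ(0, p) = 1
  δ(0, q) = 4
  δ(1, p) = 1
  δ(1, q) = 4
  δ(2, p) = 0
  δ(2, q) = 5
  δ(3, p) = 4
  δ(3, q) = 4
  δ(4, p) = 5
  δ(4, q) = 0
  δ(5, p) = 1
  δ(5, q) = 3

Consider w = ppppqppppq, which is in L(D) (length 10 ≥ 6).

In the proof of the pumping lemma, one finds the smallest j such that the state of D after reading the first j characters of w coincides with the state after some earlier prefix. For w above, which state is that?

1

State sequence: 0 -p-> 1 -p-> 1 -p-> 1 -p-> 1 -q-> 4 -p-> 5 -p-> 1 -p-> 1 -p-> 1 -q-> 4
First repeat at step 2: 1 was already visited.

The earliest repeat is at step j = 2: D is in 1, which it already visited at step i = 1.
The DFA has 6 states, so the proof of the pumping lemma guarantees a repeated state among the first 6+1 visited; the segment between the two visits is the pumpable y.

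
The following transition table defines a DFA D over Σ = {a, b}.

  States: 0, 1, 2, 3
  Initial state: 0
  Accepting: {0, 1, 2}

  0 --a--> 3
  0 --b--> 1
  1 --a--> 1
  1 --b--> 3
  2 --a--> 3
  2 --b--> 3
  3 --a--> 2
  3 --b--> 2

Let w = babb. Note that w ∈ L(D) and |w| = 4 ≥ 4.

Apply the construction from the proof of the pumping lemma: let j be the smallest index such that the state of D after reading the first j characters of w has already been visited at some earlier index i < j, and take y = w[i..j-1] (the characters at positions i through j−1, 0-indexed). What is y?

Run of D on w = b a b b:
  step 0: 0  (start)
  step 1: 1  (read b: 0→1)
  step 2: 1  (read a: 1→1)   ← first repeat (1 seen earlier)
  step 3: 3  (read b: 1→3)
  step 4: 2  (read b: 3→2)

So i = 1, j = 2, giving x = w[0:1] = b, y = w[1:2] = a, z = w[2:4] = bb.
Check: |xy| = 2 ≤ 4 and |y| = 1 ≥ 1. Reading y takes D from 1 back to 1, so every xyⁱz is accepted.

a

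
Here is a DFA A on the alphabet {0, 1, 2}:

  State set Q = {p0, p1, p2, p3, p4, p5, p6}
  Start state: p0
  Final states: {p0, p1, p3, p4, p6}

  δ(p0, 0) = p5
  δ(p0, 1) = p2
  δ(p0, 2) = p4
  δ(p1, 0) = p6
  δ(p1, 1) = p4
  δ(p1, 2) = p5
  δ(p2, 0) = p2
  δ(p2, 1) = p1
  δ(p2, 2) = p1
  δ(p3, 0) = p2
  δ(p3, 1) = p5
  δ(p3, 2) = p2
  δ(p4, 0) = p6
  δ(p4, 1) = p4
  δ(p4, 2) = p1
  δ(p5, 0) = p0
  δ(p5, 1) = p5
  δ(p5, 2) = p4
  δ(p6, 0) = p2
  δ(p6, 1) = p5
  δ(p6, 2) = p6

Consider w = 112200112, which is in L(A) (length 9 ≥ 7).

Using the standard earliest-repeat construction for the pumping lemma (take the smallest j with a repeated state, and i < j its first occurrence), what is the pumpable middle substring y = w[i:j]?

State sequence: p0 -1-> p2 -1-> p1 -2-> p5 -2-> p4 -0-> p6 -0-> p2 -1-> p1 -1-> p4 -2-> p1
First repeat at step 6: p2 was already visited.

So i = 1, j = 6, giving x = w[0:1] = 1, y = w[1:6] = 12200, z = w[6:9] = 112.
Check: |xy| = 6 ≤ 7 and |y| = 5 ≥ 1. Reading y takes A from p2 back to p2, so every xyⁱz is accepted.
Since A has 7 states, any run of length ≥ 7 visits 7+1 states, so by pigeonhole some state repeats within the first 7 steps — that repeat gives the pumpable loop.

12200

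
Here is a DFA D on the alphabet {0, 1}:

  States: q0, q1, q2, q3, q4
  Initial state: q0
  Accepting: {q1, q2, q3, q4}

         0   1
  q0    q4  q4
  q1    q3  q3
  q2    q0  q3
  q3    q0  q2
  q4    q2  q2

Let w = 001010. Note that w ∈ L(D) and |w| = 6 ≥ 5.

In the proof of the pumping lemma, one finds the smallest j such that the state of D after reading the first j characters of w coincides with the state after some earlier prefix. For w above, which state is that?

q0

State sequence: q0 -0-> q4 -0-> q2 -1-> q3 -0-> q0 -1-> q4 -0-> q2
First repeat at step 4: q0 was already visited.

The earliest repeat is at step j = 4: D is in q0, which it already visited at step i = 0.
Since D has 5 states, any run of length ≥ 5 visits 5+1 states, so by pigeonhole some state repeats within the first 5 steps — that repeat gives the pumpable loop.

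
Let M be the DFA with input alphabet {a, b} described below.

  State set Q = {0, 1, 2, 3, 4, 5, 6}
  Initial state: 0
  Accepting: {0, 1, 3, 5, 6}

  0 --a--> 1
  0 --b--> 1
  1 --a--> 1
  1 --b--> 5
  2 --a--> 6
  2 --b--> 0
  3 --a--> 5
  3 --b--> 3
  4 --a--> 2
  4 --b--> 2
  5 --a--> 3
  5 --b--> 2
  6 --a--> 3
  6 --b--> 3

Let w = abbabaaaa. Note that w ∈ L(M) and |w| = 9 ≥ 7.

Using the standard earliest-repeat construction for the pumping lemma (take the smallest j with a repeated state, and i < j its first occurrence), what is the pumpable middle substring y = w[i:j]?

baba

State sequence: 0 -a-> 1 -b-> 5 -b-> 2 -a-> 6 -b-> 3 -a-> 5 -a-> 3 -a-> 5 -a-> 3
First repeat at step 6: 5 was already visited.

So i = 2, j = 6, giving x = w[0:2] = ab, y = w[2:6] = baba, z = w[6:9] = aaa.
Check: |xy| = 6 ≤ 7 and |y| = 4 ≥ 1. Reading y takes M from 5 back to 5, so every xyⁱz is accepted.
Since M has 7 states, any run of length ≥ 7 visits 7+1 states, so by pigeonhole some state repeats within the first 7 steps — that repeat gives the pumpable loop.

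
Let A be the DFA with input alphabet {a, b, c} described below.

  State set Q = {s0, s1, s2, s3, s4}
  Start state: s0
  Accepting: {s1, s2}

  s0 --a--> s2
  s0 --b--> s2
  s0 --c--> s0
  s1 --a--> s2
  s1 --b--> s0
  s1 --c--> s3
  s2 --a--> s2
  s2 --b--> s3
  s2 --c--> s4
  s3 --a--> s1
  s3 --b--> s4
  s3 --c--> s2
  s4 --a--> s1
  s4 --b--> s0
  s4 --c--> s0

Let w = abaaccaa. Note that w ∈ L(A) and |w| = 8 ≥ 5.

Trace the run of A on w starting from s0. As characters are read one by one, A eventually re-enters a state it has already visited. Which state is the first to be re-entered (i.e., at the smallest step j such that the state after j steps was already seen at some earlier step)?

Run of A on w = a b a a c c a a:
  step 0: s0  (start)
  step 1: s2  (read a: s0→s2)
  step 2: s3  (read b: s2→s3)
  step 3: s1  (read a: s3→s1)
  step 4: s2  (read a: s1→s2)   ← first repeat (s2 seen earlier)
  step 5: s4  (read c: s2→s4)
  step 6: s0  (read c: s4→s0)
  step 7: s2  (read a: s0→s2)
  step 8: s2  (read a: s2→s2)

The earliest repeat is at step j = 4: A is in s2, which it already visited at step i = 1.
Pumping length from the standard proof: p = 5 (the number of states). The repeated state found above gives |xy| = j ≤ 5 and |y| = j − i ≥ 1.

s2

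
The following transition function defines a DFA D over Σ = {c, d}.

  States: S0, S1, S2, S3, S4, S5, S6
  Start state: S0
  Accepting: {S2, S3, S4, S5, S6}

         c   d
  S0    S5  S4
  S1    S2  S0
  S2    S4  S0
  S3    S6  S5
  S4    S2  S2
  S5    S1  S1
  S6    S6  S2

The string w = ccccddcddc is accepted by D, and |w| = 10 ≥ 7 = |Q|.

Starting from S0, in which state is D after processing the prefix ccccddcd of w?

S1

Run of D on the first 8 characters of w = c c c c d d c d:
  step 0: S0  (start)
  step 1: S5  (read c: S0→S5)
  step 2: S1  (read c: S5→S1)
  step 3: S2  (read c: S1→S2)
  step 4: S4  (read c: S2→S4)
  step 5: S2  (read d: S4→S2)
  step 6: S0  (read d: S2→S0)
  step 7: S5  (read c: S0→S5)
  step 8: S1  (read d: S5→S1)

After reading 8 characters, D is in state S1.
(This kind of state-tracing is the core of the pumping-lemma construction: with 7 states, pigeonhole forces a repeat within the first 7 steps.)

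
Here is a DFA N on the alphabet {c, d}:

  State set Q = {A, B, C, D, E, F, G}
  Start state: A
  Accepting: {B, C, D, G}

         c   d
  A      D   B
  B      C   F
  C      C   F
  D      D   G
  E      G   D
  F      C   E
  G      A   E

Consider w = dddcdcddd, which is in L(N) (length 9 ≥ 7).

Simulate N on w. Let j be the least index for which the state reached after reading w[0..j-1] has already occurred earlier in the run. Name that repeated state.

E

State sequence: A -d-> B -d-> F -d-> E -c-> G -d-> E -c-> G -d-> E -d-> D -d-> G
First repeat at step 5: E was already visited.

The earliest repeat is at step j = 5: N is in E, which it already visited at step i = 3.
The DFA has 7 states, so the proof of the pumping lemma guarantees a repeated state among the first 7+1 visited; the segment between the two visits is the pumpable y.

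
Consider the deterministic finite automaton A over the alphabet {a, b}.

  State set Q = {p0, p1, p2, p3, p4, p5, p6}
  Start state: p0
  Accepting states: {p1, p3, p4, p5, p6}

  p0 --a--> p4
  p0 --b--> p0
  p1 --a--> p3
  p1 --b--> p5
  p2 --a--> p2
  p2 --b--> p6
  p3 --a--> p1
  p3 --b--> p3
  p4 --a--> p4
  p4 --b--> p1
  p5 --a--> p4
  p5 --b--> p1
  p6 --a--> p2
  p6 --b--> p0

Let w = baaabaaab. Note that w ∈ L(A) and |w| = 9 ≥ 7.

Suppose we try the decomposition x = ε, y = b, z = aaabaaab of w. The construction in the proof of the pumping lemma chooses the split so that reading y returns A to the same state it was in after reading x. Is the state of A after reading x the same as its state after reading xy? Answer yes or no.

State sequence: p0 -b-> p0

After x (step 0): p0. After xy (step 1): p0.
They match, so y = b drives A around a cycle from p0 back to itself; pumping y any number of times keeps A in p0 before reading z, and xyⁱz ∈ L(A) for every i ≥ 0.

yes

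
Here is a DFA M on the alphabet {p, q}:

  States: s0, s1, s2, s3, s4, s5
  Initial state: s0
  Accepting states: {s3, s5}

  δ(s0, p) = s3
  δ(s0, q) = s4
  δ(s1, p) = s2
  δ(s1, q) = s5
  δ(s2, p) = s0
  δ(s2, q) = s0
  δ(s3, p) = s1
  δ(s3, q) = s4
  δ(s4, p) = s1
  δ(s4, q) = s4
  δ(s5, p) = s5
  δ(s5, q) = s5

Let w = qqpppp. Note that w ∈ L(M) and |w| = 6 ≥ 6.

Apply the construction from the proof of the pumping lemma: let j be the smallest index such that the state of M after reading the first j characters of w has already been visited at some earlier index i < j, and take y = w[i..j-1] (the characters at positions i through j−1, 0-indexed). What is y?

Run of M on w = q q p p p p:
  step 0: s0  (start)
  step 1: s4  (read q: s0→s4)
  step 2: s4  (read q: s4→s4)   ← first repeat (s4 seen earlier)
  step 3: s1  (read p: s4→s1)
  step 4: s2  (read p: s1→s2)
  step 5: s0  (read p: s2→s0)
  step 6: s3  (read p: s0→s3)

So i = 1, j = 2, giving x = w[0:1] = q, y = w[1:2] = q, z = w[2:6] = pppp.
Check: |xy| = 2 ≤ 6 and |y| = 1 ≥ 1. Reading y takes M from s4 back to s4, so every xyⁱz is accepted.

q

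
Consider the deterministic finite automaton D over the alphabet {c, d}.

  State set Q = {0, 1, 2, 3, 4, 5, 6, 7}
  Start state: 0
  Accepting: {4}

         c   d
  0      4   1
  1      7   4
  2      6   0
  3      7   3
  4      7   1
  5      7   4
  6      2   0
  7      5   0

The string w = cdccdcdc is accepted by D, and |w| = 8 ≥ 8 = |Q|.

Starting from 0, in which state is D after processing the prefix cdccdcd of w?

0

State sequence: 0 -c-> 4 -d-> 1 -c-> 7 -c-> 5 -d-> 4 -c-> 7 -d-> 0

After reading 7 characters, D is in state 0.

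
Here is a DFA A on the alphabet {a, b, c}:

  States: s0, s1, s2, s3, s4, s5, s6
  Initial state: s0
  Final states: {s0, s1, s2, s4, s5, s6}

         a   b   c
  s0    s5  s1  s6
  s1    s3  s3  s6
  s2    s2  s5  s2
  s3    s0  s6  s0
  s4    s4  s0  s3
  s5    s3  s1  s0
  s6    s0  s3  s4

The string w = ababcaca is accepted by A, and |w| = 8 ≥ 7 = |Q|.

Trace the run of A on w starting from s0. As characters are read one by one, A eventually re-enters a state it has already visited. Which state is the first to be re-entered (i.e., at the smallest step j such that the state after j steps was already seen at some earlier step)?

s4

State sequence: s0 -a-> s5 -b-> s1 -a-> s3 -b-> s6 -c-> s4 -a-> s4 -c-> s3 -a-> s0
First repeat at step 6: s4 was already visited.

The earliest repeat is at step j = 6: A is in s4, which it already visited at step i = 5.
Since A has 7 states, any run of length ≥ 7 visits 7+1 states, so by pigeonhole some state repeats within the first 7 steps — that repeat gives the pumpable loop.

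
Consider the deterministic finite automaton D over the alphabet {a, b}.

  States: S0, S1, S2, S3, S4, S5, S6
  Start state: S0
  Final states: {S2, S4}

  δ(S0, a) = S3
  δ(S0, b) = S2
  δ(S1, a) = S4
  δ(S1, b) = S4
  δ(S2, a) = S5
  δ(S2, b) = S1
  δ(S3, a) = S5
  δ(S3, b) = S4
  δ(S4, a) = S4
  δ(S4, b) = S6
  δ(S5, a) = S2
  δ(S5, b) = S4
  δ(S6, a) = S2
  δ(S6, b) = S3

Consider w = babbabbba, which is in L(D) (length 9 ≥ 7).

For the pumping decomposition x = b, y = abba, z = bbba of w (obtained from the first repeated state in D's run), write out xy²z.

xy^2z = b·abba·abba·bbba = babbaabbabbba.
Reading y = abba takes D from S2 back to S2, so after x·y·y the machine is still in S2, and z then leads to the accepting state S2. Hence babbaabbabbba ∈ L(D).

babbaabbabbba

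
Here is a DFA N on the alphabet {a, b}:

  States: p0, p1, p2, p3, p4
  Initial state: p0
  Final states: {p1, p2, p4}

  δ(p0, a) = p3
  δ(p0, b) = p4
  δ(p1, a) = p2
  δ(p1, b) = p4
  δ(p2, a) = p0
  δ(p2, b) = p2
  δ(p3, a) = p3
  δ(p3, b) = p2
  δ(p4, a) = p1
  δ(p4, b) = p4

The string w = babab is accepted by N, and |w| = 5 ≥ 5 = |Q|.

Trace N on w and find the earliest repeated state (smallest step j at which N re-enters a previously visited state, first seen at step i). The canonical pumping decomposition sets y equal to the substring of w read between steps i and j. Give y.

ab

Run of N on w = b a b a b:
  step 0: p0  (start)
  step 1: p4  (read b: p0→p4)
  step 2: p1  (read a: p4→p1)
  step 3: p4  (read b: p1→p4)   ← first repeat (p4 seen earlier)
  step 4: p1  (read a: p4→p1)
  step 5: p4  (read b: p1→p4)

So i = 1, j = 3, giving x = w[0:1] = b, y = w[1:3] = ab, z = w[3:5] = ab.
Check: |xy| = 3 ≤ 5 and |y| = 2 ≥ 1. Reading y takes N from p4 back to p4, so every xyⁱz is accepted.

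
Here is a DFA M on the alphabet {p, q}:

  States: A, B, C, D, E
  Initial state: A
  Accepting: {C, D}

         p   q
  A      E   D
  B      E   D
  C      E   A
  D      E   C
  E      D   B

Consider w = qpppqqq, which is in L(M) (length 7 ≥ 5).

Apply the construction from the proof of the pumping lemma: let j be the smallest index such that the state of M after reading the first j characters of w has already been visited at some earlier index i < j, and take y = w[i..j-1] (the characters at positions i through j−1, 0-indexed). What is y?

State sequence: A -q-> D -p-> E -p-> D -p-> E -q-> B -q-> D -q-> C
First repeat at step 3: D was already visited.

So i = 1, j = 3, giving x = w[0:1] = q, y = w[1:3] = pp, z = w[3:7] = pqqq.
Check: |xy| = 3 ≤ 5 and |y| = 2 ≥ 1. Reading y takes M from D back to D, so every xyⁱz is accepted.
Pumping length from the standard proof: p = 5 (the number of states). The repeated state found above gives |xy| = j ≤ 5 and |y| = j − i ≥ 1.

pp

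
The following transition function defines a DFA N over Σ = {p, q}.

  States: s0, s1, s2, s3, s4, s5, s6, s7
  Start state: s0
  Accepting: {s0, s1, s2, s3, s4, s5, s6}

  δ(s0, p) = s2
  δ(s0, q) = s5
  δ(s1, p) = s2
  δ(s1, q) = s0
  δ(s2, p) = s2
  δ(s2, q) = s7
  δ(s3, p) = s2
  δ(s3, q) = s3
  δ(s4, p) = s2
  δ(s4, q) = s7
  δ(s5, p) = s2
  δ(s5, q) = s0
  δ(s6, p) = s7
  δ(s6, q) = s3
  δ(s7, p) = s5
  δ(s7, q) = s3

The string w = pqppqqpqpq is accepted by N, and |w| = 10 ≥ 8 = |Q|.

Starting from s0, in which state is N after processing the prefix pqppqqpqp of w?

s5

State sequence: s0 -p-> s2 -q-> s7 -p-> s5 -p-> s2 -q-> s7 -q-> s3 -p-> s2 -q-> s7 -p-> s5

After reading 9 characters, N is in state s5.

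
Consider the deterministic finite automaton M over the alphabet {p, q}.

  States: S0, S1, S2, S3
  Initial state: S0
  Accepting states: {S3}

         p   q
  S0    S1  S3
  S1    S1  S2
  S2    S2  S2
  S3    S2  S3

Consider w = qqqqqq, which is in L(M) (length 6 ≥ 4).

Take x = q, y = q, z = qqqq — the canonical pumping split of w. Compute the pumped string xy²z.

qqqqqqq

xy^2z = q·q·q·qqqq = qqqqqqq.
Reading y = q takes M from S3 back to S3, so after x·y·y the machine is still in S3, and z then leads to the accepting state S3. Hence qqqqqqq ∈ L(M).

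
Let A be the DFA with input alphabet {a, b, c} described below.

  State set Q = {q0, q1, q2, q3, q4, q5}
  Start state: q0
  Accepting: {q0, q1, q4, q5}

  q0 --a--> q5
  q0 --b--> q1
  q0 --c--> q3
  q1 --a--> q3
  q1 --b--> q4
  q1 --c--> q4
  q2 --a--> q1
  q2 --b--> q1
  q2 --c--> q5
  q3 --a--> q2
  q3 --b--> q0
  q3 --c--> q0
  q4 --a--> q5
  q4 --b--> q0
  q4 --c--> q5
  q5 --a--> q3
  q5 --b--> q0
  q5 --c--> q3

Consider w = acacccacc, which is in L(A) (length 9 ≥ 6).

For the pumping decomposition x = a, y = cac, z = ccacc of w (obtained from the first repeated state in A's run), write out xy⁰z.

accacc

xy⁰z = xz = a·ccacc = accacc.
Reading y = cac takes A from q5 back to q5, so after x the machine is still in q5, and z then leads to the accepting state q0. Hence accacc ∈ L(A).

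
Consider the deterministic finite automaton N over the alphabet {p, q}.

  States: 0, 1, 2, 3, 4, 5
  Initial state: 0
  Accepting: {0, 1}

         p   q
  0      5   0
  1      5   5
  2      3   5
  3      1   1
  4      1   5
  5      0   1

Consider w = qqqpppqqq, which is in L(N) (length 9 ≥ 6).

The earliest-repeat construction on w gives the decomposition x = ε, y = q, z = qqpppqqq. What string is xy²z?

xy^2z = ε·q·q·qqpppqqq = qqqqpppqqq.
Reading y = q takes N from 0 back to 0, so after x·y·y the machine is still in 0, and z then leads to the accepting state 1. Hence qqqqpppqqq ∈ L(N).

qqqqpppqqq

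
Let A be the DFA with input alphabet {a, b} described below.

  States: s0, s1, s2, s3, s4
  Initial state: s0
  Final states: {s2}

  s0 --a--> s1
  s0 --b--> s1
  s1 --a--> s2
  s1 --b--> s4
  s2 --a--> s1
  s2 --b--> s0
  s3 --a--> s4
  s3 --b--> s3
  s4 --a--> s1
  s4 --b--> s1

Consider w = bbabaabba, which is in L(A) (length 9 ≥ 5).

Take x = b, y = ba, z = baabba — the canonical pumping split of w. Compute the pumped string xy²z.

bbababaabba

xy^2z = b·ba·ba·baabba = bbababaabba.
Reading y = ba takes A from s1 back to s1, so after x·y·y the machine is still in s1, and z then leads to the accepting state s2. Hence bbababaabba ∈ L(A).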